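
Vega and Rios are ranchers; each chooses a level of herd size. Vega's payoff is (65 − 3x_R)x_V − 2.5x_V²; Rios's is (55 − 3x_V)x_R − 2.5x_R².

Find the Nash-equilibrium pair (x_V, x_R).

Expanding Vega's payoff: 65x_V − 3x_Rx_V − 2.5x_V².
∂π/∂x_V = 65 − 3x_R − 5x_V = 0, so x_V = 13 − 0.6x_R.
Likewise for Rios: x_R = 11 − 0.6x_V.
Solving the two reaction functions simultaneously: (1 − (−0.6)(−0.6))x_V = 13 − 0.6·11, so 0.64x_V = 6.4 and x_V = 10.
Then x_R = 11 − 0.6·10 = 5.

10, 5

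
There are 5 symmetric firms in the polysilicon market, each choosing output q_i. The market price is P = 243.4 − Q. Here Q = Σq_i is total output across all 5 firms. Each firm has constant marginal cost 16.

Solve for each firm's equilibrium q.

37.9

A representative firm's profit is π_i = q_i(243.4 − Q) − 16q_i, with Q = q_i + Σ_{j≠i} q_j.
First-order condition: 227.4 − 2q_i − Σ_{j≠i} q_j = 0.
In a symmetric equilibrium every firm chooses the same q, so Σ_{j≠i} q_j = 4q. The condition becomes 227.4 − 6q = 0, giving q = 227.4/6 = 37.9.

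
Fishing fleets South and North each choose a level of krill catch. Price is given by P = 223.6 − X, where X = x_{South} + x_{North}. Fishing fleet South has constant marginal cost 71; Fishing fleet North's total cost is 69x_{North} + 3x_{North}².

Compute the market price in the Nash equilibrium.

142.08

Fishing fleet South's profit: π = x_{South}(223.6 − (x_{South} + x_{North})) − 71x_{South}.
∂π/∂x_{South} = 152.6 − 2x_{South} − x_{North} = 0, so x_{South} = 76.3 − 0.5x_{North}.
For North: ∂π/∂x_{North} = 154.6 − 8x_{North} − x_{South} = 0 ⇒ x_{North} = 19.325 − 0.125x_{South}.
Substituting the second reaction function into the first: x_{South} = 76.3 − 0.5(19.325 − 0.125x_{South}), which gives 0.9375x_{South} = 66.6375 ⇒ x_{South} = 71.08.
Then x_{North} = 19.325 − 0.125·71.08 = 10.44.
Equilibrium price: P = 223.6 − 81.52 = 142.08.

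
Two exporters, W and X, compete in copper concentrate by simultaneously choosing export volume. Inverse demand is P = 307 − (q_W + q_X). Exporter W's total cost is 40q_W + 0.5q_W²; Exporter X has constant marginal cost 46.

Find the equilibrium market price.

149.2

Exporter W's profit: π = q_W(307 − (q_W + q_X)) − 40q_W − 0.5q_W².
∂π/∂q_W = 267 − 3q_W − q_X = 0, so q_W = 89 − (1/3)q_X.
For X: ∂π/∂q_X = 261 − 2q_X − q_W = 0 ⇒ q_X = 130.5 − 0.5q_W.
Solving the two reaction functions simultaneously: (1 − (−1/3)(−0.5))q_W = 89 − (1/3)·130.5, so (5/6)q_W = 45.5 and q_W = 54.6.
Then q_X = 130.5 − 0.5·54.6 = 103.2.
Equilibrium price: P = 307 − 157.8 = 149.2.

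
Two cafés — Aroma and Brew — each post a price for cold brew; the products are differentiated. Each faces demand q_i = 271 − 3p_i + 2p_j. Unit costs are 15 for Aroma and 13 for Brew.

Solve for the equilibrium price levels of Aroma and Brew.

Aroma's profit: π = (p_{Aroma} − 15)(271 − 3p_{Aroma} + 2p_{Brew}).
∂π/∂p_{Aroma} = 316 − 6p_{Aroma} + 2p_{Brew} = 0 ⇒ p_{Aroma} = 158/3 + (1/3)p_{Brew}.
Similarly p_{Brew} = 155/3 + (1/3)p_{Aroma}.
Solving the two reaction functions simultaneously: (1 − (1/3)(1/3))p_{Aroma} = 158/3 + (1/3)·(155/3), so (8/9)p_{Aroma} = 629/9 and p_{Aroma} = 78.625.
Then p_{Brew} = 155/3 + (1/3)·78.625 = 77.875.

78.625, 77.875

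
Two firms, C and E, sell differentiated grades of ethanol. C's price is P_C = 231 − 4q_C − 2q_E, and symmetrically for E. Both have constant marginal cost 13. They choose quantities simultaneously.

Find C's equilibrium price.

100.2

Firm C's profit: π = q_C(231 − 4q_C − 2q_E) − 13q_C.
∂π/∂q_C = 218 − 8q_C − 2q_E = 0 ⇒ q_C = 27.25 − 0.25q_E.
The game is symmetric, so in equilibrium q_E = q_C: the reaction function gives 1.25q_C = 27.25, hence q_C = 21.8.
P_C = 231 − 4·21.8 − 2·21.8 = 100.2.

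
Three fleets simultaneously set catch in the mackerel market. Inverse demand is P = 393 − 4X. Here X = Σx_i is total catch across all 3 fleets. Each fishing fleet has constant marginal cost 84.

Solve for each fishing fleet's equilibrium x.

19.3125

A representative fishing fleet's profit is π_i = x_i(393 − 4X) − 84x_i, with X = x_i + Σ_{j≠i} x_j.
First-order condition: 309 − 8x_i − 4Σ_{j≠i} x_j = 0.
Imposing symmetry (x_j = x for all j) turns Σ_{j≠i} x_j into 2x, so 309 = 16x and x = 19.3125.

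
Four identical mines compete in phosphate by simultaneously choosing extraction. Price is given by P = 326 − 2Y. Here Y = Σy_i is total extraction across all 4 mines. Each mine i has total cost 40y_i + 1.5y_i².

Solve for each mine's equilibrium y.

22

A representative mine's profit is π_i = y_i(326 − 2Y) − 40y_i − 1.5y_i², with Y = y_i + Σ_{j≠i} y_j.
First-order condition: 286 − 7y_i − 2Σ_{j≠i} y_j = 0.
In a symmetric equilibrium every mine chooses the same y, so Σ_{j≠i} y_j = 3y. The condition becomes 286 − 13y = 0, giving y = 286/13 = 22.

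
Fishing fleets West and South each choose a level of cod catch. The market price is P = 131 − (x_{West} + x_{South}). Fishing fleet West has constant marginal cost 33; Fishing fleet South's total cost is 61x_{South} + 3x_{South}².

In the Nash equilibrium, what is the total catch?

50.4

Fishing fleet West's profit: π = x_{West}(131 − (x_{West} + x_{South})) − 33x_{West}.
∂π/∂x_{West} = 98 − 2x_{West} − x_{South} = 0, so x_{West} = 49 − 0.5x_{South}.
For South: ∂π/∂x_{South} = 70 − 8x_{South} − x_{West} = 0 ⇒ x_{South} = 8.75 − 0.125x_{West}.
Solving the two reaction functions simultaneously: (1 − (−0.5)(−0.125))x_{West} = 49 − 0.5·8.75, so 0.9375x_{West} = 44.625 and x_{West} = 47.6.
Then x_{South} = 8.75 − 0.125·47.6 = 2.8.
Total catch: 47.6 + 2.8 = 50.4.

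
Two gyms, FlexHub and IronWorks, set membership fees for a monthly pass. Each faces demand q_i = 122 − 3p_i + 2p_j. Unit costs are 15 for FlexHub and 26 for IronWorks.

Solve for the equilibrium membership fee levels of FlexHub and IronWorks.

43.8125, 47.9375

FlexHub's profit: π = (p_{FlexHub} − 15)(122 − 3p_{FlexHub} + 2p_{IronWorks}).
∂π/∂p_{FlexHub} = 167 − 6p_{FlexHub} + 2p_{IronWorks} = 0 ⇒ p_{FlexHub} = 167/6 + (1/3)p_{IronWorks}.
Similarly p_{IronWorks} = 100/3 + (1/3)p_{FlexHub}.
Plugging p_{IronWorks} into FlexHub's best response: p_{FlexHub} = 167/6 + (1/3)(100/3 + (1/3)p_{FlexHub}) ⇒ (8/9)p_{FlexHub} = 701/18, so p_{FlexHub} = 43.8125.
Then p_{IronWorks} = 100/3 + (1/3)·43.8125 = 47.9375.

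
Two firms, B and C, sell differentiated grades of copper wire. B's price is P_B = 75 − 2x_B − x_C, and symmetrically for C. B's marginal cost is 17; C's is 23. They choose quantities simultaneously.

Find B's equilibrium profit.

288

Firm B's profit: π = x_B(75 − 2x_B − x_C) − 17x_B.
∂π/∂x_B = 58 − 4x_B − x_C = 0 ⇒ x_B = 14.5 − 0.25x_C.
Similarly x_C = 13 − 0.25x_B.
Substituting the second reaction function into the first: x_B = 14.5 − 0.25(13 − 0.25x_B), which gives 0.9375x_B = 11.25 ⇒ x_B = 12.
Then x_C = 13 − 0.25·12 = 10.
P_B = 75 − 2·12 − 10 = 41.
Profit = (41 − 17)·12 = 288.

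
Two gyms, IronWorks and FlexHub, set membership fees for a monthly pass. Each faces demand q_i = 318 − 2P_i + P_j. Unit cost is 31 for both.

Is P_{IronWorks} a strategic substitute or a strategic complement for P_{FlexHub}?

strategic complements

IronWorks's profit: π = (P_{IronWorks} − 31)(318 − 2P_{IronWorks} + P_{FlexHub}).
∂π/∂P_{IronWorks} = 380 − 4P_{IronWorks} + P_{FlexHub} = 0 ⇒ P_{IronWorks} = 95 + 0.25P_{FlexHub}.
The best-response slope dP_{IronWorks}/dP_{FlexHub} = 0.25 > 0: the reaction function is upward-sloping, so the choices are strategic complements.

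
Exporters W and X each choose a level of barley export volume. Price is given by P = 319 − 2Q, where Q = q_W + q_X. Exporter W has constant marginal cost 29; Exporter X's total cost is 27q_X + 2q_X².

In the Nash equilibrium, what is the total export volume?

83

Exporter W's profit: π = q_W(319 − 2(q_W + q_X)) − 29q_W.
∂π/∂q_W = 290 − 4q_W − 2q_X = 0, so q_W = 72.5 − 0.5q_X.
For X: ∂π/∂q_X = 292 − 8q_X − 2q_W = 0 ⇒ q_X = 36.5 − 0.25q_W.
Plugging q_X into W's best response: q_W = 72.5 − 0.5(36.5 − 0.25q_W) ⇒ 0.875q_W = 54.25, so q_W = 62.
Then q_X = 36.5 − 0.25·62 = 21.
Total export volume: 62 + 21 = 83.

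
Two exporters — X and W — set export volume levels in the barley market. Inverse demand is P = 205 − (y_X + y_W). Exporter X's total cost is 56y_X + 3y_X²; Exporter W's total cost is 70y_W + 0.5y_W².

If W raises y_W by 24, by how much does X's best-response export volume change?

-3

Exporter X's profit: π = y_X(205 − (y_X + y_W)) − 56y_X − 3y_X².
∂π/∂y_X = 149 − 8y_X − y_W = 0, so y_X = 18.625 − 0.125y_W.
The reaction-function slope is −0.125, so a 24-unit rise in y_W moves y_X by −0.125 × 24 = −3. X's best response falls — the actions are strategic substitutes.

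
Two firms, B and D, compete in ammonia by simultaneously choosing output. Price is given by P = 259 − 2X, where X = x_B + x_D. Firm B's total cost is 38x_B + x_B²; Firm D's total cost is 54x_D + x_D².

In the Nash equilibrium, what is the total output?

53.25

Firm B's profit: π = x_B(259 − 2(x_B + x_D)) − 38x_B − x_B².
∂π/∂x_B = 221 − 6x_B − 2x_D = 0, so x_B = 221/6 − (1/3)x_D.
By the same steps for D: x_D = 205/6 − (1/3)x_B.
Plugging x_D into B's best response: x_B = 221/6 − (1/3)(205/6 − (1/3)x_B) ⇒ (8/9)x_B = 229/9, so x_B = 28.625.
Then x_D = 205/6 − (1/3)·28.625 = 24.625.
Total output: 28.625 + 24.625 = 53.25.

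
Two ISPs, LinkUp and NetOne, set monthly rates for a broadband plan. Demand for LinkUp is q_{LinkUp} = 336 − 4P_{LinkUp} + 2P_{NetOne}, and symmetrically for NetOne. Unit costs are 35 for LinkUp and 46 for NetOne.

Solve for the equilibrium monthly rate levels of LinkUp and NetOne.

LinkUp's profit: π = (P_{LinkUp} − 35)(336 − 4P_{LinkUp} + 2P_{NetOne}).
∂π/∂P_{LinkUp} = 476 − 8P_{LinkUp} + 2P_{NetOne} = 0 ⇒ P_{LinkUp} = 59.5 + 0.25P_{NetOne}.
Similarly P_{NetOne} = 65 + 0.25P_{LinkUp}.
Substituting the second reaction function into the first: P_{LinkUp} = 59.5 + 0.25(65 + 0.25P_{LinkUp}), which gives 0.9375P_{LinkUp} = 75.75 ⇒ P_{LinkUp} = 80.8.
Then P_{NetOne} = 65 + 0.25·80.8 = 85.2.

80.8, 85.2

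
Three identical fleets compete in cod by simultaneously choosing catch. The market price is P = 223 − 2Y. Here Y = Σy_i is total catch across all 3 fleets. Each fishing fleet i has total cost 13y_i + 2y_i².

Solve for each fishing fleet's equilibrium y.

A representative fishing fleet's profit is π_i = y_i(223 − 2Y) − 13y_i − 2y_i², with Y = y_i + Σ_{j≠i} y_j.
First-order condition: 210 − 8y_i − 2Σ_{j≠i} y_j = 0.
With identical fishing fleets, set every y_j = y: then 210 − 8y − 4y = 0, i.e. y = 210/12 = 17.5.

17.5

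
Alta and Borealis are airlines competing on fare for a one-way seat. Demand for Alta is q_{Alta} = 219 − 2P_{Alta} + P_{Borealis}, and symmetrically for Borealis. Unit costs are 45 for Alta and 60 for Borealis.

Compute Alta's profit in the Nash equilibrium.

7200

Alta's profit: π = (P_{Alta} − 45)(219 − 2P_{Alta} + P_{Borealis}).
∂π/∂P_{Alta} = 309 − 4P_{Alta} + P_{Borealis} = 0 ⇒ P_{Alta} = 77.25 + 0.25P_{Borealis}.
Similarly P_{Borealis} = 84.75 + 0.25P_{Alta}.
Plugging P_{Borealis} into Alta's best response: P_{Alta} = 77.25 + 0.25(84.75 + 0.25P_{Alta}) ⇒ 0.9375P_{Alta} = 98.4375, so P_{Alta} = 105.
Then P_{Borealis} = 84.75 + 0.25·105 = 111.
q_{Alta} = 219 − 2·105 + 111 = 120.
Profit = (105 − 45)·120 = 7200.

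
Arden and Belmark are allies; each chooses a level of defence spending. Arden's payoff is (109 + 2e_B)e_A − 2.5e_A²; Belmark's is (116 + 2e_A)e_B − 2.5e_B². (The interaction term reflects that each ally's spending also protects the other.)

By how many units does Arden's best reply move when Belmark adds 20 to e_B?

Expanding Arden's payoff: 109e_A + 2e_Be_A − 2.5e_A².
∂π/∂e_A = 109 + 2e_B − 5e_A = 0, so e_A = 21.8 + 0.4e_B.
The reaction-function slope is 0.4, so a 20-unit rise in e_B moves e_A by 0.4 × 20 = 8. Arden's best response rises — the actions are strategic complements.

8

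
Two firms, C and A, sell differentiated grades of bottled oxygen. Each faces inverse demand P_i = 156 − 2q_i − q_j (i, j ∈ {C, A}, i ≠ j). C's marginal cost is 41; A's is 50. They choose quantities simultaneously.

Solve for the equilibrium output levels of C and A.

23.6, 20.6

Firm C's profit: π = q_C(156 − 2q_C − q_A) − 41q_C.
∂π/∂q_C = 115 − 4q_C − q_A = 0 ⇒ q_C = 28.75 − 0.25q_A.
Similarly q_A = 26.5 − 0.25q_C.
Plugging q_A into C's best response: q_C = 28.75 − 0.25(26.5 − 0.25q_C) ⇒ 0.9375q_C = 22.125, so q_C = 23.6.
Then q_A = 26.5 − 0.25·23.6 = 20.6.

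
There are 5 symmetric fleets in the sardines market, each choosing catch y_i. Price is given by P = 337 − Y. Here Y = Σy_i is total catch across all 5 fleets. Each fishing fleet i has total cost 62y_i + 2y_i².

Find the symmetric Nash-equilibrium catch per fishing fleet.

27.5

A representative fishing fleet's profit is π_i = y_i(337 − Y) − 62y_i − 2y_i², with Y = y_i + Σ_{j≠i} y_j.
First-order condition: 275 − 6y_i − Σ_{j≠i} y_j = 0.
Imposing symmetry (y_j = y for all j) turns Σ_{j≠i} y_j into 4y, so 275 = 10y and y = 27.5.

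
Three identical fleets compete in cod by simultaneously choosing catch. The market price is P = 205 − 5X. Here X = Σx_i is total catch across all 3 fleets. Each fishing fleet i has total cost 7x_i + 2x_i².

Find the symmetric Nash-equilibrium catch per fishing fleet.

A representative fishing fleet's profit is π_i = x_i(205 − 5X) − 7x_i − 2x_i², with X = x_i + Σ_{j≠i} x_j.
First-order condition: 198 − 14x_i − 5Σ_{j≠i} x_j = 0.
Imposing symmetry (x_j = x for all j) turns Σ_{j≠i} x_j into 2x, so 198 = 24x and x = 8.25.

8.25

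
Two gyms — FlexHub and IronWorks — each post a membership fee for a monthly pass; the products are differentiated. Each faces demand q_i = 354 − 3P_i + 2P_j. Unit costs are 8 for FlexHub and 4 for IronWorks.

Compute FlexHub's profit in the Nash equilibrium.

FlexHub's profit: π = (P_{FlexHub} − 8)(354 − 3P_{FlexHub} + 2P_{IronWorks}).
∂π/∂P_{FlexHub} = 378 − 6P_{FlexHub} + 2P_{IronWorks} = 0 ⇒ P_{FlexHub} = 63 + (1/3)P_{IronWorks}.
Similarly P_{IronWorks} = 61 + (1/3)P_{FlexHub}.
Substituting the second reaction function into the first: P_{FlexHub} = 63 + (1/3)(61 + (1/3)P_{FlexHub}), which gives (8/9)P_{FlexHub} = 250/3 ⇒ P_{FlexHub} = 93.75.
Then P_{IronWorks} = 61 + (1/3)·93.75 = 92.25.
q_{FlexHub} = 354 − 3·93.75 + 2·92.25 = 257.25.
Profit = (93.75 − 8)·257.25 = 22059.1875.

22059.1875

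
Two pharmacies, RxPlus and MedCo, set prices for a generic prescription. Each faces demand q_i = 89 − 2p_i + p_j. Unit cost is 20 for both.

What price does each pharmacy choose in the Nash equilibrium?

RxPlus's profit: π = (p_{RxPlus} − 20)(89 − 2p_{RxPlus} + p_{MedCo}).
∂π/∂p_{RxPlus} = 129 − 4p_{RxPlus} + p_{MedCo} = 0 ⇒ p_{RxPlus} = 32.25 + 0.25p_{MedCo}.
By symmetry p_{MedCo} = p_{RxPlus}; substituting into the reaction function, 0.75p_{RxPlus} = 32.25 and p_{RxPlus} = 43.

43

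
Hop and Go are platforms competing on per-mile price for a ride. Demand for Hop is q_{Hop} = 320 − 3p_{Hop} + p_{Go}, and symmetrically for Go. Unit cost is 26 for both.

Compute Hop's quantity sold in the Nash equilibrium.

160.8

Hop's profit: π = (p_{Hop} − 26)(320 − 3p_{Hop} + p_{Go}).
∂π/∂p_{Hop} = 398 − 6p_{Hop} + p_{Go} = 0 ⇒ p_{Hop} = 199/3 + (1/6)p_{Go}.
Setting p_{Hop} = p_{Go} in the reaction function: p_{Hop} = 199/3 + (1/6)p_{Hop}, so p_{Hop} = (199/3) / (5/6) = 79.6.
q_{Hop} = 320 − 3·79.6 + 79.6 = 160.8.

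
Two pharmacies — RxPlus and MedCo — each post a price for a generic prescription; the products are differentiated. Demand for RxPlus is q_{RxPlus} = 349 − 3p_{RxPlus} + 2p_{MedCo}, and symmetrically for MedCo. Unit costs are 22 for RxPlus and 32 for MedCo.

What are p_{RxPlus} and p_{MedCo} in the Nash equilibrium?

RxPlus's profit: π = (p_{RxPlus} − 22)(349 − 3p_{RxPlus} + 2p_{MedCo}).
∂π/∂p_{RxPlus} = 415 − 6p_{RxPlus} + 2p_{MedCo} = 0 ⇒ p_{RxPlus} = 415/6 + (1/3)p_{MedCo}.
Similarly p_{MedCo} = 445/6 + (1/3)p_{RxPlus}.
Substituting the second reaction function into the first: p_{RxPlus} = 415/6 + (1/3)(445/6 + (1/3)p_{RxPlus}), which gives (8/9)p_{RxPlus} = 845/9 ⇒ p_{RxPlus} = 105.625.
Then p_{MedCo} = 445/6 + (1/3)·105.625 = 109.375.

105.625, 109.375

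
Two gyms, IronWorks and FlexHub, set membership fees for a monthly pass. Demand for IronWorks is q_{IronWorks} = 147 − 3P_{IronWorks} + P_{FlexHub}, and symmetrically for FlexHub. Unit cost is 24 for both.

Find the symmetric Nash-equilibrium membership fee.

IronWorks's profit: π = (P_{IronWorks} − 24)(147 − 3P_{IronWorks} + P_{FlexHub}).
∂π/∂P_{IronWorks} = 219 − 6P_{IronWorks} + P_{FlexHub} = 0 ⇒ P_{IronWorks} = 36.5 + (1/6)P_{FlexHub}.
By symmetry P_{FlexHub} = P_{IronWorks}; substituting into the reaction function, (5/6)P_{IronWorks} = 36.5 and P_{IronWorks} = 43.8.

43.8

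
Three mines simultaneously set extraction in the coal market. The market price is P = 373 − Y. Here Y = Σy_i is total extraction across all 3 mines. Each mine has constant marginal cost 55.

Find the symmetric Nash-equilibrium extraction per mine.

A representative mine's profit is π_i = y_i(373 − Y) − 55y_i, with Y = y_i + Σ_{j≠i} y_j.
First-order condition: 318 − 2y_i − Σ_{j≠i} y_j = 0.
Imposing symmetry (y_j = y for all j) turns Σ_{j≠i} y_j into 2y, so 318 = 4y and y = 79.5.

79.5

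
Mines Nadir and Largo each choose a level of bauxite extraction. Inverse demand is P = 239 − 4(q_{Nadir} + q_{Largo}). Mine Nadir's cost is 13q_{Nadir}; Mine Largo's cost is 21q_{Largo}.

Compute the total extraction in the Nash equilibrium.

37

Mine Nadir's profit: π = q_{Nadir}(239 − 4(q_{Nadir} + q_{Largo})) − 13q_{Nadir}.
∂π/∂q_{Nadir} = 226 − 8q_{Nadir} − 4q_{Largo} = 0, so q_{Nadir} = 28.25 − 0.5q_{Largo}.
By the same steps for Largo: q_{Largo} = 27.25 − 0.5q_{Nadir}.
Solving the two reaction functions simultaneously: (1 − (−0.5)(−0.5))q_{Nadir} = 28.25 − 0.5·27.25, so 0.75q_{Nadir} = 14.625 and q_{Nadir} = 19.5.
Then q_{Largo} = 27.25 − 0.5·19.5 = 17.5.
Total extraction: 19.5 + 17.5 = 37.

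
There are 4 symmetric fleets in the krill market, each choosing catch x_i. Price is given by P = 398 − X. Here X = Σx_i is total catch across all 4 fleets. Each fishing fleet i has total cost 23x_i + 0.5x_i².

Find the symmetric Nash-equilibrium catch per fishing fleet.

A representative fishing fleet's profit is π_i = x_i(398 − X) − 23x_i − 0.5x_i², with X = x_i + Σ_{j≠i} x_j.
First-order condition: 375 − 3x_i − Σ_{j≠i} x_j = 0.
With identical fishing fleets, set every x_j = x: then 375 − 3x − 3x = 0, i.e. x = 375/6 = 62.5.

62.5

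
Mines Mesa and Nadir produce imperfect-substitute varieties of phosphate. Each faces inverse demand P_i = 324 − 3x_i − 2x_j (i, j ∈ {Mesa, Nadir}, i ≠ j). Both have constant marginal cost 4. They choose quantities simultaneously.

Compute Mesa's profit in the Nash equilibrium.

4800

Mine Mesa's profit: π = x_{Mesa}(324 − 3x_{Mesa} − 2x_{Nadir}) − 4x_{Mesa}.
∂π/∂x_{Mesa} = 320 − 6x_{Mesa} − 2x_{Nadir} = 0 ⇒ x_{Mesa} = 160/3 − (1/3)x_{Nadir}.
The game is symmetric, so in equilibrium x_{Nadir} = x_{Mesa}: the reaction function gives (4/3)x_{Mesa} = 160/3, hence x_{Mesa} = 40.
P_{Mesa} = 324 − 3·40 − 2·40 = 124.
Profit = (124 − 4)·40 = 4800.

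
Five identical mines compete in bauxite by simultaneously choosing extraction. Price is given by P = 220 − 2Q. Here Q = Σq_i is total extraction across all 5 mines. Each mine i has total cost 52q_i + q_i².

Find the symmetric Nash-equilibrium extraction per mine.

12

A representative mine's profit is π_i = q_i(220 − 2Q) − 52q_i − q_i², with Q = q_i + Σ_{j≠i} q_j.
First-order condition: 168 − 6q_i − 2Σ_{j≠i} q_j = 0.
In a symmetric equilibrium every mine chooses the same q, so Σ_{j≠i} q_j = 4q. The condition becomes 168 − 14q = 0, giving q = 168/14 = 12.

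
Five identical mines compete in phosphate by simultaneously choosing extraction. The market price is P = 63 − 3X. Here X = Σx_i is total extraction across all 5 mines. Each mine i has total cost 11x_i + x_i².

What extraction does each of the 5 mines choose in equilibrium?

A representative mine's profit is π_i = x_i(63 − 3X) − 11x_i − x_i², with X = x_i + Σ_{j≠i} x_j.
First-order condition: 52 − 8x_i − 3Σ_{j≠i} x_j = 0.
Imposing symmetry (x_j = x for all j) turns Σ_{j≠i} x_j into 4x, so 52 = 20x and x = 2.6.

2.6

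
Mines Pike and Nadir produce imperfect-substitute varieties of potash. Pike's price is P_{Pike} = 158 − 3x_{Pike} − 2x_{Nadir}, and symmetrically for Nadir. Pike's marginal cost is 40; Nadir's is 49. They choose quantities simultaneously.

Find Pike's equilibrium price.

85.9375

Mine Pike's profit: π = x_{Pike}(158 − 3x_{Pike} − 2x_{Nadir}) − 40x_{Pike}.
∂π/∂x_{Pike} = 118 − 6x_{Pike} − 2x_{Nadir} = 0 ⇒ x_{Pike} = 59/3 − (1/3)x_{Nadir}.
Similarly x_{Nadir} = 109/6 − (1/3)x_{Pike}.
Solving the two reaction functions simultaneously: (1 − (−1/3)(−1/3))x_{Pike} = 59/3 − (1/3)·(109/6), so (8/9)x_{Pike} = 245/18 and x_{Pike} = 15.3125.
Then x_{Nadir} = 109/6 − (1/3)·15.3125 = 13.0625.
P_{Pike} = 158 − 3·15.3125 − 2·13.0625 = 85.9375.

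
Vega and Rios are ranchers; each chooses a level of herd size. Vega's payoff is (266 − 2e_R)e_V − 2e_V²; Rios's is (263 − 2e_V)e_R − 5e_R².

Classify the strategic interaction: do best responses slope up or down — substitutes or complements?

strategic substitutes

Expanding Vega's payoff: 266e_V − 2e_Re_V − 2e_V².
∂π/∂e_V = 266 − 2e_R − 4e_V = 0, so e_V = 66.5 − 0.5e_R.
The best-response slope de_V/de_R = −0.5 < 0: the reaction function is downward-sloping, so the choices are strategic substitutes.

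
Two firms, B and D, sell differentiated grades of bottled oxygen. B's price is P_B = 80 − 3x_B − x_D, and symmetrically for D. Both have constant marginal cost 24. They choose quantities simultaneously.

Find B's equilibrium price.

Firm B's profit: π = x_B(80 − 3x_B − x_D) − 24x_B.
∂π/∂x_B = 56 − 6x_B − x_D = 0 ⇒ x_B = 28/3 − (1/6)x_D.
The game is symmetric, so in equilibrium x_D = x_B: the reaction function gives (7/6)x_B = 28/3, hence x_B = 8.
P_B = 80 − 3·8 − 8 = 48.

48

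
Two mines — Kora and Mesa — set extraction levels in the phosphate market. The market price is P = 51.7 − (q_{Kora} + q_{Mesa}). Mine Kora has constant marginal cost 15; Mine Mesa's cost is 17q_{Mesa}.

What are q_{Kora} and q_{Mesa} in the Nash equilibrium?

Mine Kora's profit: π = q_{Kora}(51.7 − (q_{Kora} + q_{Mesa})) − 15q_{Kora}.
∂π/∂q_{Kora} = 36.7 − 2q_{Kora} − q_{Mesa} = 0, so q_{Kora} = 18.35 − 0.5q_{Mesa}.
By the same steps for Mesa: q_{Mesa} = 17.35 − 0.5q_{Kora}.
Plugging q_{Mesa} into Kora's best response: q_{Kora} = 18.35 − 0.5(17.35 − 0.5q_{Kora}) ⇒ 0.75q_{Kora} = 9.675, so q_{Kora} = 12.9.
Then q_{Mesa} = 17.35 − 0.5·12.9 = 10.9.

12.9, 10.9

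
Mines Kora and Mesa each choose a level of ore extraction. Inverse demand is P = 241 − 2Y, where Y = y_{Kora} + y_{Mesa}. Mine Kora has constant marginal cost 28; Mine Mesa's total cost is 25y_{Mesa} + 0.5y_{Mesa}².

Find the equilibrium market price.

Mine Kora's profit: π = y_{Kora}(241 − 2(y_{Kora} + y_{Mesa})) − 28y_{Kora}.
∂π/∂y_{Kora} = 213 − 4y_{Kora} − 2y_{Mesa} = 0, so y_{Kora} = 53.25 − 0.5y_{Mesa}.
For Mesa: ∂π/∂y_{Mesa} = 216 − 5y_{Mesa} − 2y_{Kora} = 0 ⇒ y_{Mesa} = 43.2 − 0.4y_{Kora}.
Substituting the second reaction function into the first: y_{Kora} = 53.25 − 0.5(43.2 − 0.4y_{Kora}), which gives 0.8y_{Kora} = 31.65 ⇒ y_{Kora} = 39.5625.
Then y_{Mesa} = 43.2 − 0.4·39.5625 = 27.375.
Equilibrium price: P = 241 − 2·66.9375 = 107.125.

107.125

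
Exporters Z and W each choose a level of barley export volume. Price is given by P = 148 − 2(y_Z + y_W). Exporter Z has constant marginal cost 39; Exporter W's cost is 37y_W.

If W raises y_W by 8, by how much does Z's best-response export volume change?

-4

Exporter Z's profit: π = y_Z(148 − 2(y_Z + y_W)) − 39y_Z.
∂π/∂y_Z = 109 − 4y_Z − 2y_W = 0, so y_Z = 27.25 − 0.5y_W.
The reaction-function slope is −0.5, so an 8-unit rise in y_W moves y_Z by −0.5 × 8 = −4. Z's best response falls — the actions are strategic substitutes.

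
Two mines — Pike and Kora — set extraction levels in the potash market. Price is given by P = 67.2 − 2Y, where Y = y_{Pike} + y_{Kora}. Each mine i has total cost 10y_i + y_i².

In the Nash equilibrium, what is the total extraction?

Mine Pike's profit: π = y_{Pike}(67.2 − 2(y_{Pike} + y_{Kora})) − 10y_{Pike} − y_{Pike}².
∂π/∂y_{Pike} = 57.2 − 6y_{Pike} − 2y_{Kora} = 0, so y_{Pike} = 143/15 − (1/3)y_{Kora}.
By symmetry y_{Kora} = y_{Pike}; substituting into the reaction function, (4/3)y_{Pike} = 143/15 and y_{Pike} = 7.15.
Total extraction: 7.15 + 7.15 = 14.3.

14.3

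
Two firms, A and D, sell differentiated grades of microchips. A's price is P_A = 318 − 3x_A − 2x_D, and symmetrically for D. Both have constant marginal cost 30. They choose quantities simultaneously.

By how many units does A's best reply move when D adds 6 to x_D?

-2

Firm A's profit: π = x_A(318 − 3x_A − 2x_D) − 30x_A.
∂π/∂x_A = 288 − 6x_A − 2x_D = 0 ⇒ x_A = 48 − (1/3)x_D.
The reaction-function slope is −1/3, so a 6-unit rise in x_D moves x_A by −1/3 × 6 = −2. A's best response falls — the actions are strategic substitutes.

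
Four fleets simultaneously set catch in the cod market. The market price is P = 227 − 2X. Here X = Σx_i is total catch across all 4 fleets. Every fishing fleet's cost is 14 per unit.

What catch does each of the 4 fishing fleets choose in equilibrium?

21.3

A representative fishing fleet's profit is π_i = x_i(227 − 2X) − 14x_i, with X = x_i + Σ_{j≠i} x_j.
First-order condition: 213 − 4x_i − 2Σ_{j≠i} x_j = 0.
Imposing symmetry (x_j = x for all j) turns Σ_{j≠i} x_j into 3x, so 213 = 10x and x = 21.3.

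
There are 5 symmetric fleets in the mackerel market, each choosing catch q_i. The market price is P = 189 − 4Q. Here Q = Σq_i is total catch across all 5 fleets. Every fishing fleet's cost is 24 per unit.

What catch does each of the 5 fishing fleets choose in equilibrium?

A representative fishing fleet's profit is π_i = q_i(189 − 4Q) − 24q_i, with Q = q_i + Σ_{j≠i} q_j.
First-order condition: 165 − 8q_i − 4Σ_{j≠i} q_j = 0.
Imposing symmetry (q_j = q for all j) turns Σ_{j≠i} q_j into 4q, so 165 = 24q and q = 6.875.

6.875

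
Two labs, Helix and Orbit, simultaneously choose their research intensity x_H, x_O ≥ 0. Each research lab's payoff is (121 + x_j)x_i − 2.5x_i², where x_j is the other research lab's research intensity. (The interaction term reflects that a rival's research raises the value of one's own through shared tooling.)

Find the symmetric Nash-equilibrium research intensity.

30.25

Helix's payoff is (121 + x_O)x_H − 2.5x_H².
∂π/∂x_H = 121 + x_O − 5x_H = 0, so x_H = 24.2 + 0.2x_O.
Setting x_H = x_O in the reaction function: x_H = 24.2 + 0.2x_H, so x_H = 24.2 / 0.8 = 30.25.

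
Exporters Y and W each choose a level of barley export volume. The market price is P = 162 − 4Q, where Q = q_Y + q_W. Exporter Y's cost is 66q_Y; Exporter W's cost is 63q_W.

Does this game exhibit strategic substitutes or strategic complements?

strategic substitutes

Exporter Y's profit: π = q_Y(162 − 4(q_Y + q_W)) − 66q_Y.
∂π/∂q_Y = 96 − 8q_Y − 4q_W = 0, so q_Y = 12 − 0.5q_W.
The best-response slope dq_Y/dq_W = −0.5 < 0: the reaction function is downward-sloping, so the choices are strategic substitutes.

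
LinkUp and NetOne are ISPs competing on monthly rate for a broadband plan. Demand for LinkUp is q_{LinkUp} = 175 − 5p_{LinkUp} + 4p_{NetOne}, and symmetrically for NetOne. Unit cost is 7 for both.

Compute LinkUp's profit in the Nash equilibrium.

3920

LinkUp's profit: π = (p_{LinkUp} − 7)(175 − 5p_{LinkUp} + 4p_{NetOne}).
∂π/∂p_{LinkUp} = 210 − 10p_{LinkUp} + 4p_{NetOne} = 0 ⇒ p_{LinkUp} = 21 + 0.4p_{NetOne}.
Setting p_{LinkUp} = p_{NetOne} in the reaction function: p_{LinkUp} = 21 + 0.4p_{LinkUp}, so p_{LinkUp} = 21 / 0.6 = 35.
q_{LinkUp} = 175 − 5·35 + 4·35 = 140.
Profit = (35 − 7)·140 = 3920.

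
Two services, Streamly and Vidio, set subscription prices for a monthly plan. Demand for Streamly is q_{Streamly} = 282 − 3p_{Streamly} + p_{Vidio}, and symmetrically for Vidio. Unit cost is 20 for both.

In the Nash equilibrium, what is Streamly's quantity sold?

Streamly's profit: π = (p_{Streamly} − 20)(282 − 3p_{Streamly} + p_{Vidio}).
∂π/∂p_{Streamly} = 342 − 6p_{Streamly} + p_{Vidio} = 0 ⇒ p_{Streamly} = 57 + (1/6)p_{Vidio}.
Setting p_{Streamly} = p_{Vidio} in the reaction function: p_{Streamly} = 57 + (1/6)p_{Streamly}, so p_{Streamly} = 57 / (5/6) = 68.4.
q_{Streamly} = 282 − 3·68.4 + 68.4 = 145.2.

145.2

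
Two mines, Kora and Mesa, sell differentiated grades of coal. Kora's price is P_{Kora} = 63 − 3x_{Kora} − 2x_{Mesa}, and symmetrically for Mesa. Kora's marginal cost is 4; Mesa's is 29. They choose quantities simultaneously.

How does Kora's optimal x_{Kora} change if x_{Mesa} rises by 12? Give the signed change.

-4

Mine Kora's profit: π = x_{Kora}(63 − 3x_{Kora} − 2x_{Mesa}) − 4x_{Kora}.
∂π/∂x_{Kora} = 59 − 6x_{Kora} − 2x_{Mesa} = 0 ⇒ x_{Kora} = 59/6 − (1/3)x_{Mesa}.
The reaction-function slope is −1/3, so a 12-unit rise in x_{Mesa} moves x_{Kora} by −1/3 × 12 = −4. Kora's best response falls — the actions are strategic substitutes.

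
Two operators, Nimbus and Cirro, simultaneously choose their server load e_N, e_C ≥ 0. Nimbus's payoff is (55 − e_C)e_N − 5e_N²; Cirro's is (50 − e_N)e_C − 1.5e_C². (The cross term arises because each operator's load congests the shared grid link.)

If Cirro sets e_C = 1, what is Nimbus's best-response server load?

5.4

Expanding Nimbus's payoff: 55e_N − e_Ce_N − 5e_N².
∂π/∂e_N = 55 − e_C − 10e_N = 0, so e_N = 5.5 − 0.1e_C.
At e_C = 1: e_N = 5.5 − 0.1·1 = 5.4.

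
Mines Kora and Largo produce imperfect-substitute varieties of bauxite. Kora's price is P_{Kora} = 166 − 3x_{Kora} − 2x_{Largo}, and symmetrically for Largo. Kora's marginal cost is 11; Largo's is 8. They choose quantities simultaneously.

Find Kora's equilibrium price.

Mine Kora's profit: π = x_{Kora}(166 − 3x_{Kora} − 2x_{Largo}) − 11x_{Kora}.
∂π/∂x_{Kora} = 155 − 6x_{Kora} − 2x_{Largo} = 0 ⇒ x_{Kora} = 155/6 − (1/3)x_{Largo}.
Similarly x_{Largo} = 79/3 − (1/3)x_{Kora}.
Plugging x_{Largo} into Kora's best response: x_{Kora} = 155/6 − (1/3)(79/3 − (1/3)x_{Kora}) ⇒ (8/9)x_{Kora} = 307/18, so x_{Kora} = 19.1875.
Then x_{Largo} = 79/3 − (1/3)·19.1875 = 19.9375.
P_{Kora} = 166 − 3·19.1875 − 2·19.9375 = 68.5625.

68.5625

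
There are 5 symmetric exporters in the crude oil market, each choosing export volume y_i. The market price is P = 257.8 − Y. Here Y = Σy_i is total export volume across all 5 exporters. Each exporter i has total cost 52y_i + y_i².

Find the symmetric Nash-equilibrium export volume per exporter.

25.725

A representative exporter's profit is π_i = y_i(257.8 − Y) − 52y_i − y_i², with Y = y_i + Σ_{j≠i} y_j.
First-order condition: 205.8 − 4y_i − Σ_{j≠i} y_j = 0.
With identical exporters, set every y_j = y: then 205.8 − 4y − 4y = 0, i.e. y = 205.8/8 = 25.725.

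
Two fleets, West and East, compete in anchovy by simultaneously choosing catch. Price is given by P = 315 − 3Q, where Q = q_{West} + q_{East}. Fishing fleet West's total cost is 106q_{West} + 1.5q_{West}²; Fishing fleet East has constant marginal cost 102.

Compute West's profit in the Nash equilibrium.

840.5

Fishing fleet West's profit: π = q_{West}(315 − 3(q_{West} + q_{East})) − 106q_{West} − 1.5q_{West}².
∂π/∂q_{West} = 209 − 9q_{West} − 3q_{East} = 0, so q_{West} = 209/9 − (1/3)q_{East}.
For East: ∂π/∂q_{East} = 213 − 6q_{East} − 3q_{West} = 0 ⇒ q_{East} = 35.5 − 0.5q_{West}.
Solving the two reaction functions simultaneously: (1 − (−1/3)(−0.5))q_{West} = 209/9 − (1/3)·35.5, so (5/6)q_{West} = 205/18 and q_{West} = 41/3.
Then q_{East} = 35.5 − 0.5·(41/3) = 86/3.
Price P = 315 − 3·(127/3) = 188.
West's profit: (188 − 106)·(41/3) − 1.5(41/3)² = 840.5.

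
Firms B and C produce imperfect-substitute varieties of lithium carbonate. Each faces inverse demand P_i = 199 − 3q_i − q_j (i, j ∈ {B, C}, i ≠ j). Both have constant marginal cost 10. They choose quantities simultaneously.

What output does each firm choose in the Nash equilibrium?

Firm B's profit: π = q_B(199 − 3q_B − q_C) − 10q_B.
∂π/∂q_B = 189 − 6q_B − q_C = 0 ⇒ q_B = 31.5 − (1/6)q_C.
Setting q_B = q_C in the reaction function: q_B = 31.5 − (1/6)q_B, so q_B = 31.5 / (7/6) = 27.

27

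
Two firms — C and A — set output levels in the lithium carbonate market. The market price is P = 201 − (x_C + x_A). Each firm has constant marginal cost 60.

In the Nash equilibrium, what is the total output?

Firm C's profit: π = x_C(201 − (x_C + x_A)) − 60x_C.
∂π/∂x_C = 141 − 2x_C − x_A = 0, so x_C = 70.5 − 0.5x_A.
Setting x_C = x_A in the reaction function: x_C = 70.5 − 0.5x_C, so x_C = 70.5 / 1.5 = 47.
Total output: 47 + 47 = 94.

94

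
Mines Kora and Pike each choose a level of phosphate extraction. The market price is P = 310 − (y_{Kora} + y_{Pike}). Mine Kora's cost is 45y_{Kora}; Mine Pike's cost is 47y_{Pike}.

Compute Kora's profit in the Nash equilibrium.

Mine Kora's profit: π = y_{Kora}(310 − (y_{Kora} + y_{Pike})) − 45y_{Kora}.
∂π/∂y_{Kora} = 265 − 2y_{Kora} − y_{Pike} = 0, so y_{Kora} = 132.5 − 0.5y_{Pike}.
By the same steps for Pike: y_{Pike} = 131.5 − 0.5y_{Kora}.
Solving the two reaction functions simultaneously: (1 − (−0.5)(−0.5))y_{Kora} = 132.5 − 0.5·131.5, so 0.75y_{Kora} = 66.75 and y_{Kora} = 89.
Then y_{Pike} = 131.5 − 0.5·89 = 87.
Price P = 310 − 176 = 134.
Kora's profit: (134 − 45)·89 = 7921.

7921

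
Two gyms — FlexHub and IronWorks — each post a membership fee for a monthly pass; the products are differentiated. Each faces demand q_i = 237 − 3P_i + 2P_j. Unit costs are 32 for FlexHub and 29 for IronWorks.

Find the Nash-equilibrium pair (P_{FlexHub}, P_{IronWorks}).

FlexHub's profit: π = (P_{FlexHub} − 32)(237 − 3P_{FlexHub} + 2P_{IronWorks}).
∂π/∂P_{FlexHub} = 333 − 6P_{FlexHub} + 2P_{IronWorks} = 0 ⇒ P_{FlexHub} = 55.5 + (1/3)P_{IronWorks}.
Similarly P_{IronWorks} = 54 + (1/3)P_{FlexHub}.
Plugging P_{IronWorks} into FlexHub's best response: P_{FlexHub} = 55.5 + (1/3)(54 + (1/3)P_{FlexHub}) ⇒ (8/9)P_{FlexHub} = 73.5, so P_{FlexHub} = 82.6875.
Then P_{IronWorks} = 54 + (1/3)·82.6875 = 81.5625.

82.6875, 81.5625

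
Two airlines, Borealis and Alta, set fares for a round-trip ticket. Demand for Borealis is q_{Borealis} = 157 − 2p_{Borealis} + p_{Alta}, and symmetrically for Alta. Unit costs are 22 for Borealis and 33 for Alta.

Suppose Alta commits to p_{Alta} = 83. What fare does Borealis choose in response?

Borealis's profit: π = (p_{Borealis} − 22)(157 − 2p_{Borealis} + p_{Alta}).
∂π/∂p_{Borealis} = 201 − 4p_{Borealis} + p_{Alta} = 0 ⇒ p_{Borealis} = 50.25 + 0.25p_{Alta}.
At p_{Alta} = 83: p_{Borealis} = 50.25 + 0.25·83 = 71.

71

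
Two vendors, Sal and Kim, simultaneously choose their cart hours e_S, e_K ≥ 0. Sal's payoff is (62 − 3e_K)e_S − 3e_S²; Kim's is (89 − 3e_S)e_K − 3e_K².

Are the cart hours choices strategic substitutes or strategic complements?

strategic substitutes

Expanding Sal's payoff: 62e_S − 3e_Ke_S − 3e_S².
∂π/∂e_S = 62 − 3e_K − 6e_S = 0, so e_S = 31/3 − 0.5e_K.
The best-response slope de_S/de_K = −0.5 < 0: the reaction function is downward-sloping, so the choices are strategic substitutes.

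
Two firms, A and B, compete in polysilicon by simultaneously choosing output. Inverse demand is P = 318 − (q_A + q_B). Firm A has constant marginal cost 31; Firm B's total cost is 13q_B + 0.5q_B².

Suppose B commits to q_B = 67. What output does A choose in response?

110

Firm A's profit: π = q_A(318 − (q_A + q_B)) − 31q_A.
∂π/∂q_A = 287 − 2q_A − q_B = 0, so q_A = 143.5 − 0.5q_B.
At q_B = 67: q_A = 143.5 − 0.5·67 = 110.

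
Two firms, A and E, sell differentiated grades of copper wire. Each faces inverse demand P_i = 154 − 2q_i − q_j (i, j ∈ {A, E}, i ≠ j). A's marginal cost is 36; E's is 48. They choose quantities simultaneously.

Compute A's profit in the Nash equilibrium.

1190.72

Firm A's profit: π = q_A(154 − 2q_A − q_E) − 36q_A.
∂π/∂q_A = 118 − 4q_A − q_E = 0 ⇒ q_A = 29.5 − 0.25q_E.
Similarly q_E = 26.5 − 0.25q_A.
Solving the two reaction functions simultaneously: (1 − (−0.25)(−0.25))q_A = 29.5 − 0.25·26.5, so 0.9375q_A = 22.875 and q_A = 24.4.
Then q_E = 26.5 − 0.25·24.4 = 20.4.
P_A = 154 − 2·24.4 − 20.4 = 84.8.
Profit = (84.8 − 36)·24.4 = 1190.72.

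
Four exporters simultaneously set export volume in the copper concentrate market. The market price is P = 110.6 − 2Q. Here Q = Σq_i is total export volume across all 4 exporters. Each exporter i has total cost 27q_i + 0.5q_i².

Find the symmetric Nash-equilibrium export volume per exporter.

A representative exporter's profit is π_i = q_i(110.6 − 2Q) − 27q_i − 0.5q_i², with Q = q_i + Σ_{j≠i} q_j.
First-order condition: 83.6 − 5q_i − 2Σ_{j≠i} q_j = 0.
In a symmetric equilibrium every exporter chooses the same q, so Σ_{j≠i} q_j = 3q. The condition becomes 83.6 − 11q = 0, giving q = 83.6/11 = 7.6.

7.6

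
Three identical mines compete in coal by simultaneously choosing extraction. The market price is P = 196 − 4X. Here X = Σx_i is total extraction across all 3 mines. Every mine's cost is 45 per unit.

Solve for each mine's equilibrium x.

9.4375

A representative mine's profit is π_i = x_i(196 − 4X) − 45x_i, with X = x_i + Σ_{j≠i} x_j.
First-order condition: 151 − 8x_i − 4Σ_{j≠i} x_j = 0.
With identical mines, set every x_j = x: then 151 − 8x − 8x = 0, i.e. x = 151/16 = 9.4375.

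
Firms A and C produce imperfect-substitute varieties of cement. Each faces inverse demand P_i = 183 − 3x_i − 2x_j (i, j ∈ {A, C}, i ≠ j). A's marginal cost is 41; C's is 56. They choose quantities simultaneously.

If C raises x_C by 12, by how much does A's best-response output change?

-4

Firm A's profit: π = x_A(183 − 3x_A − 2x_C) − 41x_A.
∂π/∂x_A = 142 − 6x_A − 2x_C = 0 ⇒ x_A = 71/3 − (1/3)x_C.
The reaction-function slope is −1/3, so a 12-unit rise in x_C moves x_A by −1/3 × 12 = −4. A's best response falls — the actions are strategic substitutes.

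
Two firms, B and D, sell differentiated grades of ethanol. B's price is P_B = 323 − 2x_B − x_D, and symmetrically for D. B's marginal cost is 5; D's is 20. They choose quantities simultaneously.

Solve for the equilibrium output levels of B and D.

Firm B's profit: π = x_B(323 − 2x_B − x_D) − 5x_B.
∂π/∂x_B = 318 − 4x_B − x_D = 0 ⇒ x_B = 79.5 − 0.25x_D.
Similarly x_D = 75.75 − 0.25x_B.
Substituting the second reaction function into the first: x_B = 79.5 − 0.25(75.75 − 0.25x_B), which gives 0.9375x_B = 60.5625 ⇒ x_B = 64.6.
Then x_D = 75.75 − 0.25·64.6 = 59.6.

64.6, 59.6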